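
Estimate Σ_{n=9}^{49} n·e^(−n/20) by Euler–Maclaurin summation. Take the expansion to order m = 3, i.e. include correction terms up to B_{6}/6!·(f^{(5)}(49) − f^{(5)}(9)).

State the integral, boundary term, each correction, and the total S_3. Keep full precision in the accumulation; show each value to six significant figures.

S_3 ≈ 255.683

The integral term ∫_9^49 x·e^(−x/20) dx = 250.739.
Boundary: ½(f(9) + f(49)) = ½(5.73865 + 4.22839) = 4.98352.
So far: 255.723.
Order-1 term: 1/12 · (-0.125126 − 0.350695) = -0.0396518.
After k=1: 255.683.
Order-2 term: −1/720 · (0.000118654 − 0.00406488) = 5.48087e-06.
After k=2: 255.683.
Order-3 term: 1/30240 · (1.37530e-06 − 1.81326e-05) = -5.54142e-10.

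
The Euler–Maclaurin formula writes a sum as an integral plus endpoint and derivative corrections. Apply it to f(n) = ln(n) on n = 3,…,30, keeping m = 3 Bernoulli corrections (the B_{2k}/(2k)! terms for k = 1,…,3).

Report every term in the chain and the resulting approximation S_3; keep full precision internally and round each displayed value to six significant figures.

S_3 ≈ 73.9651

Integral: ∫_3^30 ln(x) dx = 71.7401.
Boundary: ½(f(3) + f(30)) = ½(1.09861 + 3.40120) = 2.24990.
So far: 73.9900.
Order-1 term: 1/12 · (0.0333333 − 0.333333) = -0.0250000.
Partial sum through k=1: 73.9650.
Order-2 term: −1/720 · (7.40741e-05 − 0.0740741) = 0.000102778.
Partial sum through k=2: 73.9651.
Order-3 term: 1/30240 · (9.87654e-07 − 0.0987654) = -3.26602e-06.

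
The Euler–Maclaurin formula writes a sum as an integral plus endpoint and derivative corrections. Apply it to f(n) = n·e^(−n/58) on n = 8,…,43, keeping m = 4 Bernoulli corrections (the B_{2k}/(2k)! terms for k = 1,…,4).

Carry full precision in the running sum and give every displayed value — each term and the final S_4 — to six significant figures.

Integral: ∫_8^43 x·e^(−x/58) dx = 543.715.
Boundary: ½(f(8) + f(43)) = ½(6.96927 + 20.4876) = 13.7284.
Integral + boundary = 557.443.
Correction k=1: B_{2}/2! · (f^{(1)}(43) − f^{(1)}(8)) = 1/12 · (0.123221 − 0.750999) = -0.0523148.
Running total after k=1: 557.391.
Correction k=2: B_{4}/4! · (f^{(3)}(43) − f^{(3)}(8)) = −1/720 · (0.000319897 − 0.000741176) = 5.85110e-07.
Running total after k=2: 557.391.
Correction k=3: B_{6}/6! · (f^{(5)}(43) − f^{(5)}(8)) = 1/30240 · (1.79300e-07 − 3.74288e-07) = -6.44803e-12.
Running total after k=3: 557.391.
Correction k=4: B_{8}/8! · (f^{(7)}(43) − f^{(7)}(8)) = −1/1209600 · (7.83310e-11 − 1.57031e-10) = 6.50625e-17.

S_4 ≈ 557.391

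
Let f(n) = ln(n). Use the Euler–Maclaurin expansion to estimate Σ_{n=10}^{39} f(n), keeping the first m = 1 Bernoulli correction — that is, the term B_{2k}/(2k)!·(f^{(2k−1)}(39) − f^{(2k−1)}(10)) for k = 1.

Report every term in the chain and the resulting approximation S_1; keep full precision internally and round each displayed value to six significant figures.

S_1 ≈ 93.8299

∫_10^39 ln(x) dx evaluates to 90.8531.
½[f(10) + f(39)] = ½[2.30259 + 3.66356] = 2.98307.
So far: 93.8361.
Correction k=1: B_{2}/2! · (f^{(1)}(39) − f^{(1)}(10)) = 1/12 · (0.0256410 − 0.100000) = -0.00619658.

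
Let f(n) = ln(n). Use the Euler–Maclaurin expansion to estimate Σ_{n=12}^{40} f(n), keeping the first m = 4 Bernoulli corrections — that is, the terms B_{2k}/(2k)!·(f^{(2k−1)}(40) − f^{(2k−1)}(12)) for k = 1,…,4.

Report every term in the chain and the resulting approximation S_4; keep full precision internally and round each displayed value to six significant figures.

S_4 ≈ 92.8183

∫_12^40 ln(x) dx evaluates to 89.7363.
Endpoint term: (f(12) + f(40))/2 = (2.48491 + 3.68888)/2 = 3.08689.
Integral + boundary = 92.8232.
Correction k=1: B_{2}/2! · (f^{(1)}(40) − f^{(1)}(12)) = 1/12 · (0.0250000 − 0.0833333) = -0.00486111.
Partial sum through k=1: 92.8183.
Correction k=2: B_{4}/4! · (f^{(3)}(40) − f^{(3)}(12)) = −1/720 · (3.12500e-05 − 0.00115741) = 1.56411e-06.
Partial sum through k=2: 92.8183.
Correction k=3: B_{6}/6! · (f^{(5)}(40) − f^{(5)}(12)) = 1/30240 · (2.34375e-07 − 9.64506e-05) = -3.18175e-09.
Partial sum through k=3: 92.8183.
Correction k=4: B_{8}/8! · (f^{(7)}(40) − f^{(7)}(12)) = −1/1209600 · (4.39453e-09 − 2.00939e-05) = 1.66084e-11.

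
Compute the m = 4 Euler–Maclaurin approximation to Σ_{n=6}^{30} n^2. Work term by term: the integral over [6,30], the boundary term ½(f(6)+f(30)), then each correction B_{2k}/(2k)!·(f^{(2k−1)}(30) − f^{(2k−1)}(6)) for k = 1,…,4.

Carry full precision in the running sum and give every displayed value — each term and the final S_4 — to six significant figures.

Integral: ∫_6^30 x^2 dx = 8928.00.
Endpoint term: (f(6) + f(30))/2 = (36.0000 + 900.000)/2 = 468.000.
Running total after boundary: 9396.00.
Correction k=1: B_{2}/2! · (f^{(1)}(30) − f^{(1)}(6)) = 1/12 · (60.0000 − 12.0000) = 4.00000.
Running total after k=1: 9400.00.
Correction k=2: B_{4}/4! · (f^{(3)}(30) − f^{(3)}(6)) = −1/720 · (0.00000 − 0.00000) = 0.00000.
Running total after k=2: 9400.00.
Correction k=3: B_{6}/6! · (f^{(5)}(30) − f^{(5)}(6)) = 1/30240 · (0.00000 − 0.00000) = 0.00000.
Running total after k=3: 9400.00.
Correction k=4: B_{8}/8! · (f^{(7)}(30) − f^{(7)}(6)) = −1/1209600 · (0.00000 − 0.00000) = 0.00000.

S_4 ≈ 9400.00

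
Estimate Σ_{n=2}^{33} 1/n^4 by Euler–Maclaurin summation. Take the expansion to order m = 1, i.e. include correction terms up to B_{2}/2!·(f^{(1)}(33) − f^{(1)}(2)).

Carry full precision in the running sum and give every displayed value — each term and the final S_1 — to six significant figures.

S_1 ≈ 0.0833245

Integral: ∫_2^33 1/x^4 dx = 0.0416574.
Boundary: ½(f(2) + f(33)) = ½(0.0625000 + 8.43226e-07) = 0.0312504.
Running total after boundary: 0.0729078.
k=1: B_{2}/(2)! × [f^{(1)}(33) − f^{(1)}(2)] = 1/12 × (-1.02209e-07 − (-0.125000)) = 0.0104167.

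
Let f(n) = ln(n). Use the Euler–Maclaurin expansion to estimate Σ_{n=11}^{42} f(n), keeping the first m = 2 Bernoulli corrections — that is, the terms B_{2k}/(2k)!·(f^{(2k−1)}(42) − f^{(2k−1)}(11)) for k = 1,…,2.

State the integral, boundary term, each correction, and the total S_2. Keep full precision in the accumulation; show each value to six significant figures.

S_2 ≈ 102.667

Integral: ∫_11^42 ln(x) dx = 99.6053.
½[f(11) + f(42)] = ½[2.39790 + 3.73767] = 3.06778.
So far: 102.673.
k=1: B_{2}/(2)! × [f^{(1)}(42) − f^{(1)}(11)] = 1/12 × (0.0238095 − 0.0909091) = -0.00559163.
Partial sum through k=1: 102.667.
k=2: B_{4}/(4)! × [f^{(3)}(42) − f^{(3)}(11)] = −1/720 × (2.69949e-05 − 0.00150263) = 2.04949e-06.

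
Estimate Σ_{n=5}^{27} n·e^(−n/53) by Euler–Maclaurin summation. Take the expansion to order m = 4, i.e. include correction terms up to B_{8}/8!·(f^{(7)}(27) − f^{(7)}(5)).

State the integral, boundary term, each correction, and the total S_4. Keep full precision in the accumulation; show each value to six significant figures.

S_4 ≈ 260.058

∫_5^27 x·e^(−x/53) dx evaluates to 249.716.
½[f(5) + f(27)] = ½[4.54987 + 16.2226] = 10.3862.
Running total after boundary: 260.102.
Correction k=1: B_{2}/2! · (f^{(1)}(27) − f^{(1)}(5)) = 1/12 · (0.294750 − 0.824127) = -0.0441148.
Running total after k=1: 260.058.
Correction k=2: B_{4}/4! · (f^{(3)}(27) − f^{(3)}(5)) = −1/720 · (0.000532724 − 0.000941287) = 5.67449e-07.
Running total after k=2: 260.058.
Correction k=3: B_{6}/6! · (f^{(5)}(27) − f^{(5)}(5)) = 1/30240 · (3.41943e-07 − 5.65748e-07) = -7.40096e-12.
Running total after k=3: 260.058.
Correction k=4: B_{8}/8! · (f^{(7)}(27) − f^{(7)}(5)) = −1/1209600 · (1.75947e-10 − 2.83517e-10) = 8.89297e-17.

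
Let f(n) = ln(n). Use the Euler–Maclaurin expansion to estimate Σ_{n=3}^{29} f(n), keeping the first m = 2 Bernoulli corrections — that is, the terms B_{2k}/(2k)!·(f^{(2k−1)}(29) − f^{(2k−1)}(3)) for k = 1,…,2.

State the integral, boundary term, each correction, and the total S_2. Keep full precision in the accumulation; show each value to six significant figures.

Integral: ∫_3^29 ln(x) dx = 68.3557.
Endpoint term: (f(3) + f(29))/2 = (1.09861 + 3.36730)/2 = 2.23295.
So far: 70.5887.
Order-1 term: 1/12 · (0.0344828 − 0.333333) = -0.0249042.
Running total after k=1: 70.5638.
Order-2 term: −1/720 · (8.20042e-05 − 0.0740741) = 0.000102767.

S_2 ≈ 70.5639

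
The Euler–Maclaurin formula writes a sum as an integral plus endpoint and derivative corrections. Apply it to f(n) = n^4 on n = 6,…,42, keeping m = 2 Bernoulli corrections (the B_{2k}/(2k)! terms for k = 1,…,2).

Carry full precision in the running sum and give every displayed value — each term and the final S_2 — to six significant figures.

S_2 ≈ 2.77178e+07

∫_6^42 x^4 dx evaluates to 2.61367e+07.
Boundary: ½(f(6) + f(42)) = ½(1296.00 + 3.11170e+06) = 1.55650e+06.
Integral + boundary = 2.76932e+07.
Correction k=1: B_{2}/2! · (f^{(1)}(42) − f^{(1)}(6)) = 1/12 · (296352 − 864.000) = 24624.0.
Partial sum through k=1: 2.77178e+07.
Correction k=2: B_{4}/4! · (f^{(3)}(42) − f^{(3)}(6)) = −1/720 · (1008.00 − 144.000) = -1.20000.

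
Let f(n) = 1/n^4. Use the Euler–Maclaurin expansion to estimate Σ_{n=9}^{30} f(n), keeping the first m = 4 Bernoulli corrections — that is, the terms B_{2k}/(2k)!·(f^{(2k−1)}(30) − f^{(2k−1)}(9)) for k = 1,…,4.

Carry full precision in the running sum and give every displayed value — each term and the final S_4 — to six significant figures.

The integral term ∫_9^30 1/x^4 dx = 0.000444902.
Endpoint term: (f(9) + f(30))/2 = (0.000152416 + 1.23457e-06)/2 = 7.68252e-05.
Running total after boundary: 0.000521727.
Correction k=1: B_{2}/2! · (f^{(1)}(30) − f^{(1)}(9)) = 1/12 · (-1.64609e-07 − (-6.77404e-05)) = 5.63131e-06.
Running total after k=1: 0.000527358.
Correction k=2: B_{4}/4! · (f^{(3)}(30) − f^{(3)}(9)) = −1/720 · (-5.48697e-09 − (-2.50890e-05)) = -3.48382e-08.
Running total after k=2: 0.000527323.
Correction k=3: B_{6}/6! · (f^{(5)}(30) − f^{(5)}(9)) = 1/30240 · (-3.41411e-10 − (-1.73455e-05)) = 5.73583e-10.
Running total after k=3: 0.000527324.
Correction k=4: B_{8}/8! · (f^{(7)}(30) − f^{(7)}(9)) = −1/1209600 · (-3.41411e-11 − (-1.92728e-05)) = -1.59331e-11.

S_4 ≈ 0.000527324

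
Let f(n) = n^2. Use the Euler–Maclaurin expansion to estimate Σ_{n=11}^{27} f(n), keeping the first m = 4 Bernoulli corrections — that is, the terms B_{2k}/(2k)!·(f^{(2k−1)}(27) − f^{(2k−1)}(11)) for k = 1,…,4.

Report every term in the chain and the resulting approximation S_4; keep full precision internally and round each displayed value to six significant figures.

∫_11^27 x^2 dx evaluates to 6117.33.
Endpoint term: (f(11) + f(27))/2 = (121.000 + 729.000)/2 = 425.000.
So far: 6542.33.
k=1: B_{2}/(2)! × [f^{(1)}(27) − f^{(1)}(11)] = 1/12 × (54.0000 − 22.0000) = 2.66667.
After k=1: 6545.00.
k=2: B_{4}/(4)! × [f^{(3)}(27) − f^{(3)}(11)] = −1/720 × (0.00000 − 0.00000) = 0.00000.
After k=2: 6545.00.
k=3: B_{6}/(6)! × [f^{(5)}(27) − f^{(5)}(11)] = 1/30240 × (0.00000 − 0.00000) = 0.00000.
After k=3: 6545.00.
k=4: B_{8}/(8)! × [f^{(7)}(27) − f^{(7)}(11)] = −1/1209600 × (0.00000 − 0.00000) = 0.00000.

S_4 ≈ 6545.00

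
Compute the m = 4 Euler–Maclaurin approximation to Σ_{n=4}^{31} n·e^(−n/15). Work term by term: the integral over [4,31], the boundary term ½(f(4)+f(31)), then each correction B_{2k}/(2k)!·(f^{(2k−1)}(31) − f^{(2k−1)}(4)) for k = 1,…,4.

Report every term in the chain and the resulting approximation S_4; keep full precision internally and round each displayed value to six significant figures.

The integral term ∫_4^31 x·e^(−x/15) dx = 130.931.
Endpoint term: (f(4) + f(31))/2 = (3.06371 + 3.92482)/2 = 3.49427.
Integral + boundary = 134.425.
k=1: B_{2}/(2)! × [f^{(1)}(31) − f^{(1)}(4)] = 1/12 × (-0.135048 − 0.561681) = -0.0580607.
Partial sum through k=1: 134.367.
k=2: B_{4}/(4)! × [f^{(3)}(31) − f^{(3)}(4)] = −1/720 × (0.000525185 − 0.00930461) = 1.21936e-05.
Partial sum through k=2: 134.367.
k=3: B_{6}/(6)! × [f^{(5)}(31) − f^{(5)}(4)] = 1/30240 × (7.33592e-06 − 7.16127e-05) = -2.12556e-09.
Partial sum through k=3: 134.367.
k=4: B_{8}/(8)! × [f^{(7)}(31) − f^{(7)}(4)] = −1/1209600 × (5.48341e-08 − 4.52763e-07) = 3.28975e-13.

S_4 ≈ 134.367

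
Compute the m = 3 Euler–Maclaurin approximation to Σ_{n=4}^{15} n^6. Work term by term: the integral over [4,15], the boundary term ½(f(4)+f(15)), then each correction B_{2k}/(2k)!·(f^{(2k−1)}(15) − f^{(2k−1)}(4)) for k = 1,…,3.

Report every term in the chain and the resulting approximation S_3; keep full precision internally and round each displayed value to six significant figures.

∫_4^15 x^6 dx evaluates to 2.44061e+07.
Boundary: ½(f(4) + f(15)) = ½(4096.00 + 1.13906e+07) = 5.69736e+06.
Running total after boundary: 3.01035e+07.
Correction k=1: B_{2}/2! · (f^{(1)}(15) − f^{(1)}(4)) = 1/12 · (4.55625e+06 − 6144.00) = 379176.
Partial sum through k=1: 3.04827e+07.
Correction k=2: B_{4}/4! · (f^{(3)}(15) − f^{(3)}(4)) = −1/720 · (405000 − 7680.00) = -551.833.
Partial sum through k=2: 3.04821e+07.
Correction k=3: B_{6}/6! · (f^{(5)}(15) − f^{(5)}(4)) = 1/30240 · (10800.0 − 2880.00) = 0.261905.

S_3 ≈ 3.04821e+07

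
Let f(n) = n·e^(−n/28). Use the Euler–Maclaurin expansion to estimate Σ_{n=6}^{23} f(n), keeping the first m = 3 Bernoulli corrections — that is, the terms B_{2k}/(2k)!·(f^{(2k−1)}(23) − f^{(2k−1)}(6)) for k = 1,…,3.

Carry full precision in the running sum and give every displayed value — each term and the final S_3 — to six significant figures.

∫_6^23 x·e^(−x/28) dx evaluates to 140.338.
Endpoint term: (f(6) + f(23))/2 = (4.84271 + 10.1155)/2 = 7.47909.
Integral + boundary = 147.817.
Order-1 term: 1/12 · (0.0785362 − 0.634164) = -0.0463023.
Running total after k=1: 147.770.
Order-2 term: −1/720 · (0.00122212 − 0.00286786) = 2.28575e-06.
Running total after k=2: 147.770.
Order-3 term: 1/30240 · (2.98988e-06 − 6.28422e-06) = -1.08940e-10.

S_3 ≈ 147.770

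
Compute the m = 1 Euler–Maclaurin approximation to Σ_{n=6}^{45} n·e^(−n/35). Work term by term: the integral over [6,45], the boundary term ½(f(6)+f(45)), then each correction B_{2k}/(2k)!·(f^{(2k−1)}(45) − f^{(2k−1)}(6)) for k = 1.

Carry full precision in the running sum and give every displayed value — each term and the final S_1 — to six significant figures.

∫_6^45 x·e^(−x/35) dx evaluates to 434.862.
½[f(6) + f(45)] = ½[5.05476 + 12.4404] = 8.74757.
Running total after boundary: 443.610.
Correction k=1: B_{2}/2! · (f^{(1)}(45) − f^{(1)}(6)) = 1/12 · (-0.0789866 − 0.698039) = -0.0647521.

S_1 ≈ 443.545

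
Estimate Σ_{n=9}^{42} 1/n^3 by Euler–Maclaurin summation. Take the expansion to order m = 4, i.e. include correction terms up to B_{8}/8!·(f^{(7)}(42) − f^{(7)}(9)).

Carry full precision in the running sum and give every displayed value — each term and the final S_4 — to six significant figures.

S_4 ≈ 0.00661988

∫_9^42 1/x^3 dx evaluates to 0.00588939.
Endpoint term: (f(9) + f(42))/2 = (0.00137174 + 1.34975e-05)/2 = 0.000692620.
Integral + boundary = 0.00658201.
Order-1 term: 1/12 · (-9.64104e-07 − (-0.000457247)) = 3.80236e-05.
After k=1: 0.00662004.
Order-2 term: −1/720 · (-1.09309e-08 − (-0.000112901)) = -1.56791e-07.
After k=2: 0.00661988.
Order-3 term: 1/30240 · (-2.60259e-10 − (-5.85410e-05)) = 1.93587e-09.
After k=3: 0.00661988.
Order-4 term: −1/1209600 · (-1.06228e-11 − (-5.20365e-05)) = -4.30196e-11.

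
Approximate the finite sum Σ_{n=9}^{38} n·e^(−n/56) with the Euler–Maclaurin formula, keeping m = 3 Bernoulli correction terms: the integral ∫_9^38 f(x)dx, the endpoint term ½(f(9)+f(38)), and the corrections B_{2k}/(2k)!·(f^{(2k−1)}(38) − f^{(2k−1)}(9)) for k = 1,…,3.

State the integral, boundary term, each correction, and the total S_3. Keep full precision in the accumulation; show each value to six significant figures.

The integral term ∫_9^38 x·e^(−x/56) dx = 428.944.
Boundary: ½(f(9) + f(38)) = ½(7.66382 + 19.2790) = 13.4714.
So far: 442.416.
Correction k=1: B_{2}/2! · (f^{(1)}(38) − f^{(1)}(9)) = 1/12 · (0.163074 − 0.714681) = -0.0459673.
Running total after k=1: 442.370.
Correction k=2: B_{4}/4! · (f^{(3)}(38) − f^{(3)}(9)) = −1/720 · (0.000375560 − 0.000770967) = 5.49176e-07.
Running total after k=2: 442.370.
Correction k=3: B_{6}/6! · (f^{(5)}(38) − f^{(5)}(9)) = 1/30240 · (2.22934e-07 − 4.19017e-07) = -6.48425e-12.

S_3 ≈ 442.370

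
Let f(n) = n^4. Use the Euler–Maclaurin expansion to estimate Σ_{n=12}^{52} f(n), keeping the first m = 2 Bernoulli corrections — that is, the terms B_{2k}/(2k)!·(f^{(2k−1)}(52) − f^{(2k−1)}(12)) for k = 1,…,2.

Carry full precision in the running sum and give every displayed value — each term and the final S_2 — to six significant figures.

Integral: ∫_12^52 x^4 dx = 7.59910e+07.
½[f(12) + f(52)] = ½[20736.0 + 7.31162e+06] = 3.66618e+06.
Integral + boundary = 7.96572e+07.
k=1: B_{2}/(2)! × [f^{(1)}(52) − f^{(1)}(12)] = 1/12 × (562432 − 6912.00) = 46293.3.
Running total after k=1: 7.97035e+07.
k=2: B_{4}/(4)! × [f^{(3)}(52) − f^{(3)}(12)] = −1/720 × (1248.00 − 288.000) = -1.33333.

S_2 ≈ 7.97035e+07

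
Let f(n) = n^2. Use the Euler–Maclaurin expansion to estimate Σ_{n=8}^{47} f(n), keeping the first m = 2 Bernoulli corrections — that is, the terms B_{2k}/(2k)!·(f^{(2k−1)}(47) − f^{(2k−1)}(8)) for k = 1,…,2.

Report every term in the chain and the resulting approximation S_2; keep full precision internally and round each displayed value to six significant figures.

Integral: ∫_8^47 x^2 dx = 34437.0.
½[f(8) + f(47)] = ½[64.0000 + 2209.00] = 1136.50.
So far: 35573.5.
Correction k=1: B_{2}/2! · (f^{(1)}(47) − f^{(1)}(8)) = 1/12 · (94.0000 − 16.0000) = 6.50000.
Running total after k=1: 35580.0.
Correction k=2: B_{4}/4! · (f^{(3)}(47) − f^{(3)}(8)) = −1/720 · (0.00000 − 0.00000) = 0.00000.

S_2 ≈ 35580.0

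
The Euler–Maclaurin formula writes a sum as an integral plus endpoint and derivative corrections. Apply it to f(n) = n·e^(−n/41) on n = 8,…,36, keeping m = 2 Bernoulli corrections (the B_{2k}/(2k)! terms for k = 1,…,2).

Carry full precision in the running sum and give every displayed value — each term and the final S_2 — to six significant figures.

S_2 ≈ 351.567

Integral: ∫_8^36 x·e^(−x/41) dx = 340.846.
Boundary: ½(f(8) + f(36)) = ½(6.58187 + 14.9613) = 10.7716.
Running total after boundary: 351.618.
Correction k=1: B_{2}/2! · (f^{(1)}(36) − f^{(1)}(8)) = 1/12 · (0.0506821 − 0.662201) = -0.0509599.
Partial sum through k=1: 351.567.
Correction k=2: B_{4}/4! · (f^{(3)}(36) − f^{(3)}(8)) = −1/720 · (0.000524609 − 0.00137280) = 1.17804e-06.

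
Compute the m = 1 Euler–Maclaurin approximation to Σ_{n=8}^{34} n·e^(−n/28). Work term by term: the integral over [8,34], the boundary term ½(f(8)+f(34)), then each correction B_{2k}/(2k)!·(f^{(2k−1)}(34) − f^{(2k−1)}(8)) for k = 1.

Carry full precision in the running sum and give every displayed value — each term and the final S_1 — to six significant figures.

Integral: ∫_8^34 x·e^(−x/28) dx = 242.032.
½[f(8) + f(34)] = ½[6.01182 + 10.0953] = 8.05358.
So far: 250.086.
k=1: B_{2}/(2)! × [f^{(1)}(34) − f^{(1)}(8)] = 1/12 × (-0.0636261 − 0.536769) = -0.0500330.

S_1 ≈ 250.036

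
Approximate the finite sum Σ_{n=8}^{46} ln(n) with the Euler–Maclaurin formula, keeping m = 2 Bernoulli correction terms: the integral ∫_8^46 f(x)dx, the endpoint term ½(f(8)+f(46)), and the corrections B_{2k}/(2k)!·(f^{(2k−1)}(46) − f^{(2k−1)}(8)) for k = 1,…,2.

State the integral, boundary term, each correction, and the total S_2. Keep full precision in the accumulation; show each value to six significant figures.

The integral term ∫_8^46 ln(x) dx = 121.482.
Boundary: ½(f(8) + f(46)) = ½(2.07944 + 3.82864) = 2.95404.
So far: 124.436.
Order-1 term: 1/12 · (0.0217391 − 0.125000) = -0.00860507.
Partial sum through k=1: 124.427.
Order-2 term: −1/720 · (2.05474e-05 − 0.00390625) = 5.39681e-06.

S_2 ≈ 124.427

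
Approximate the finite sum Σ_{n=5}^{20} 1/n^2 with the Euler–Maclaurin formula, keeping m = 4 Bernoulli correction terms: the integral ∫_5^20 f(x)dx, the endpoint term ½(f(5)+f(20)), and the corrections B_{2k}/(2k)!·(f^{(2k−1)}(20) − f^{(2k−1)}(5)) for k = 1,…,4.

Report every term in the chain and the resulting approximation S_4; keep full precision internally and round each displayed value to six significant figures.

The integral term ∫_5^20 1/x^2 dx = 0.150000.
Endpoint term: (f(5) + f(20))/2 = (0.0400000 + 0.00250000)/2 = 0.0212500.
Integral + boundary = 0.171250.
Order-1 term: 1/12 · (-0.000250000 − (-0.0160000)) = 0.00131250.
After k=1: 0.172562.
Order-2 term: −1/720 · (-7.50000e-06 − (-0.00768000)) = -1.06562e-05.
After k=2: 0.172552.
Order-3 term: 1/30240 · (-5.62500e-07 − (-0.00921600)) = 3.04743e-07.
After k=3: 0.172552.
Order-4 term: −1/1209600 · (-7.87500e-08 − (-0.0206438)) = -1.70666e-08.

S_4 ≈ 0.172552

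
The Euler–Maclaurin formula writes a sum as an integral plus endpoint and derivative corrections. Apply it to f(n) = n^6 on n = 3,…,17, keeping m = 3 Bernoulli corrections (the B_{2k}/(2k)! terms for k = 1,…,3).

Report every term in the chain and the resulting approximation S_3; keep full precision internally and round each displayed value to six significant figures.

The integral term ∫_3^17 x^6 dx = 5.86195e+07.
Endpoint term: (f(3) + f(17))/2 = (729.000 + 2.41376e+07)/2 = 1.20691e+07.
So far: 7.06886e+07.
k=1: B_{2}/(2)! × [f^{(1)}(17) − f^{(1)}(3)] = 1/12 × (8.51914e+06 − 1458.00) = 709807.
Partial sum through k=1: 7.13985e+07.
k=2: B_{4}/(4)! × [f^{(3)}(17) − f^{(3)}(3)] = −1/720 × (589560 − 3240.00) = -814.333.
Partial sum through k=2: 7.13976e+07.
k=3: B_{6}/(6)! × [f^{(5)}(17) − f^{(5)}(3)] = 1/30240 × (12240.0 − 2160.00) = 0.333333.

S_3 ≈ 7.13976e+07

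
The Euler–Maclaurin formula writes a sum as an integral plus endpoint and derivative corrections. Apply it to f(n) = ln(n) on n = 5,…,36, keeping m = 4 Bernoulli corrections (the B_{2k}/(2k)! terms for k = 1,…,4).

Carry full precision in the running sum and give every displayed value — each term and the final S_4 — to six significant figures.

S_4 ≈ 92.5416

The integral term ∫_5^36 ln(x) dx = 89.9595.
Boundary: ½(f(5) + f(36)) = ½(1.60944 + 3.58352) = 2.59648.
Running total after boundary: 92.5560.
k=1: B_{2}/(2)! × [f^{(1)}(36) − f^{(1)}(5)] = 1/12 × (0.0277778 − 0.200000) = -0.0143519.
After k=1: 92.5416.
k=2: B_{4}/(4)! × [f^{(3)}(36) − f^{(3)}(5)] = −1/720 × (4.28669e-05 − 0.0160000) = 2.21627e-05.
After k=2: 92.5416.
k=3: B_{6}/(6)! × [f^{(5)}(36) − f^{(5)}(5)] = 1/30240 × (3.96916e-07 − 0.00768000) = -2.53955e-07.
After k=3: 92.5416.
k=4: B_{8}/(8)! × [f^{(7)}(36) − f^{(7)}(5)] = −1/1209600 × (9.18787e-09 − 0.00921600) = 7.61904e-09.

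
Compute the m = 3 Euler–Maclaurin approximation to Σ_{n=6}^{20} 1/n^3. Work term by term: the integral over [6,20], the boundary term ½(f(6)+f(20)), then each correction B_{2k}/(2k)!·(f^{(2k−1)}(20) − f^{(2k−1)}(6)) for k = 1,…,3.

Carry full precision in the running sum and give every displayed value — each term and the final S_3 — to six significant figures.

S_3 ≈ 0.0152058

Integral: ∫_6^20 1/x^3 dx = 0.0126389.
Endpoint term: (f(6) + f(20))/2 = (0.00462963 + 0.000125000)/2 = 0.00237731.
Integral + boundary = 0.0150162.
Correction k=1: B_{2}/2! · (f^{(1)}(20) − f^{(1)}(6)) = 1/12 · (-1.87500e-05 − (-0.00231481)) = 0.000191339.
Running total after k=1: 0.0152075.
Correction k=2: B_{4}/4! · (f^{(3)}(20) − f^{(3)}(6)) = −1/720 · (-9.37500e-07 − (-0.00128601)) = -1.78482e-06.
Running total after k=2: 0.0152058.
Correction k=3: B_{6}/6! · (f^{(5)}(20) − f^{(5)}(6)) = 1/30240 · (-9.84375e-08 − (-0.00150034)) = 4.96113e-08.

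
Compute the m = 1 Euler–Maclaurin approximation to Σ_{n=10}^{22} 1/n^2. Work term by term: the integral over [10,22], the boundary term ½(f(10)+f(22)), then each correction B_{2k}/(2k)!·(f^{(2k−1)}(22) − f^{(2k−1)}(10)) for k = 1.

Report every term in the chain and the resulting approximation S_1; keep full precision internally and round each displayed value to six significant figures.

Integral: ∫_10^22 1/x^2 dx = 0.0545455.
Endpoint term: (f(10) + f(22))/2 = (0.0100000 + 0.00206612)/2 = 0.00603306.
So far: 0.0605785.
Order-1 term: 1/12 · (-0.000187829 − (-0.00200000)) = 0.000151014.

S_1 ≈ 0.0607295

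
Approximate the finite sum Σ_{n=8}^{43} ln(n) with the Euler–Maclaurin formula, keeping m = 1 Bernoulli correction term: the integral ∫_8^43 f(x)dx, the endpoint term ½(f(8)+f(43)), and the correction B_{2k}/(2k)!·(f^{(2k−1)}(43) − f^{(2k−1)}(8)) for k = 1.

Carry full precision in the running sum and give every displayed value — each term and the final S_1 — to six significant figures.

S_1 ≈ 113.008

∫_8^43 ln(x) dx evaluates to 110.096.
Endpoint term: (f(8) + f(43))/2 = (2.07944 + 3.76120)/2 = 2.92032.
Running total after boundary: 113.016.
k=1: B_{2}/(2)! × [f^{(1)}(43) − f^{(1)}(8)] = 1/12 × (0.0232558 − 0.125000) = -0.00847868.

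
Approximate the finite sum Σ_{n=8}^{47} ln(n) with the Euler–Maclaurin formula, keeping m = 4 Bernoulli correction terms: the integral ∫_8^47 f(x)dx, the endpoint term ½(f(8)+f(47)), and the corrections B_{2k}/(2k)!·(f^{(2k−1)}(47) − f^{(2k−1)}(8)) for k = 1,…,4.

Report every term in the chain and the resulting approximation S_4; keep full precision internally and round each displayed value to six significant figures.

Integral: ∫_8^47 ln(x) dx = 125.321.
Endpoint term: (f(8) + f(47))/2 = (2.07944 + 3.85015)/2 = 2.96479.
Running total after boundary: 128.286.
k=1: B_{2}/(2)! × [f^{(1)}(47) − f^{(1)}(8)] = 1/12 × (0.0212766 − 0.125000) = -0.00864362.
After k=1: 128.278.
k=2: B_{4}/(4)! × [f^{(3)}(47) − f^{(3)}(8)] = −1/720 × (1.92636e-05 − 0.00390625) = 5.39859e-06.
After k=2: 128.278.
k=3: B_{6}/(6)! × [f^{(5)}(47) − f^{(5)}(8)] = 1/30240 × (1.04646e-07 − 0.000732422) = -2.42168e-08.
After k=3: 128.278.
k=4: B_{8}/(8)! × [f^{(7)}(47) − f^{(7)}(8)] = −1/1209600 × (1.42117e-09 − 0.000343323) = 2.83830e-10.

S_4 ≈ 128.278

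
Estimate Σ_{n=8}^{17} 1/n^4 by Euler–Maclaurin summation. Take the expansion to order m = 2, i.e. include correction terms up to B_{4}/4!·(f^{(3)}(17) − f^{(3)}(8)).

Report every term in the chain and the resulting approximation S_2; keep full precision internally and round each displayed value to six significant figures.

Integral: ∫_8^17 1/x^4 dx = 0.000583194.
½[f(8) + f(17)] = ½[0.000244141 + 1.19730e-05] = 0.000128057.
Integral + boundary = 0.000711251.
k=1: B_{2}/(2)! × [f^{(1)}(17) − f^{(1)}(8)] = 1/12 × (-2.81719e-06 − (-0.000122070)) = 9.93776e-06.
After k=1: 0.000721189.
k=2: B_{4}/(4)! × [f^{(3)}(17) − f^{(3)}(8)] = −1/720 × (-2.92441e-07 − (-5.72205e-05)) = -7.90667e-08.

S_2 ≈ 0.000721110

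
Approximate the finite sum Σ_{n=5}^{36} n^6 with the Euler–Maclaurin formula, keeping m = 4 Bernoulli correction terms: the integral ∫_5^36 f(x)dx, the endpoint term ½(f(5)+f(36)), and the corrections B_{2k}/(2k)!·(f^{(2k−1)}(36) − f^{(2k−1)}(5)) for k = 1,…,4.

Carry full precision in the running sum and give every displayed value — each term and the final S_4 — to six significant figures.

S_4 ≈ 1.23135e+10

Integral: ∫_5^36 x^6 dx = 1.11949e+10.
½[f(5) + f(36)] = ½[15625.0 + 2.17678e+09] = 1.08840e+09.
Integral + boundary = 1.22833e+10.
Correction k=1: B_{2}/2! · (f^{(1)}(36) − f^{(1)}(5)) = 1/12 · (3.62797e+08 − 18750.0) = 3.02315e+07.
Running total after k=1: 1.23135e+10.
Correction k=2: B_{4}/4! · (f^{(3)}(36) − f^{(3)}(5)) = −1/720 · (5.59872e+06 − 15000.0) = -7755.17.
Running total after k=2: 1.23135e+10.
Correction k=3: B_{6}/6! · (f^{(5)}(36) − f^{(5)}(5)) = 1/30240 · (25920.0 − 3600.00) = 0.738095.
Running total after k=3: 1.23135e+10.
Correction k=4: B_{8}/8! · (f^{(7)}(36) − f^{(7)}(5)) = −1/1209600 · (0.00000 − 0.00000) = 0.00000.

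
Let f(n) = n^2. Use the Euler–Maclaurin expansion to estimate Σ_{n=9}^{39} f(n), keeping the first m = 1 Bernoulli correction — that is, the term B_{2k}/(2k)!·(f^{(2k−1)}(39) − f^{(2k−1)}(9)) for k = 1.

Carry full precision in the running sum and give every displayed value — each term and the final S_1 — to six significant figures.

The integral term ∫_9^39 x^2 dx = 19530.0.
Endpoint term: (f(9) + f(39))/2 = (81.0000 + 1521.00)/2 = 801.000.
So far: 20331.0.
Correction k=1: B_{2}/2! · (f^{(1)}(39) − f^{(1)}(9)) = 1/12 · (78.0000 − 18.0000) = 5.00000.

S_1 ≈ 20336.0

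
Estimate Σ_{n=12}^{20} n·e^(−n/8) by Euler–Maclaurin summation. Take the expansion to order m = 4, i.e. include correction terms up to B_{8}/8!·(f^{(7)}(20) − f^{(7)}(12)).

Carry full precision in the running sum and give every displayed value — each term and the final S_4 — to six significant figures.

S_4 ≈ 19.4725

∫_12^20 x·e^(−x/8) dx evaluates to 17.3138.
Endpoint term: (f(12) + f(20))/2 = (2.67756 + 1.64170)/2 = 2.15963.
Integral + boundary = 19.4734.
k=1: B_{2}/(2)! × [f^{(1)}(20) − f^{(1)}(12)] = 1/12 × (-0.123127 − (-0.111565)) = -0.000963535.
Partial sum through k=1: 19.4725.
k=2: B_{4}/(4)! × [f^{(3)}(20) − f^{(3)}(12)] = −1/720 × (0.000641289 − 0.00522961) = 6.37267e-06.
Partial sum through k=2: 19.4725.
k=3: B_{6}/(6)! × [f^{(5)}(20) − f^{(5)}(12)] = 1/30240 × (5.01007e-05 − 0.000190663) = -4.64822e-09.
Partial sum through k=3: 19.4725.
k=4: B_{8}/(8)! × [f^{(7)}(20) − f^{(7)}(12)] = −1/1209600 × (1.40908e-06 − 4.68146e-06) = 2.70534e-12.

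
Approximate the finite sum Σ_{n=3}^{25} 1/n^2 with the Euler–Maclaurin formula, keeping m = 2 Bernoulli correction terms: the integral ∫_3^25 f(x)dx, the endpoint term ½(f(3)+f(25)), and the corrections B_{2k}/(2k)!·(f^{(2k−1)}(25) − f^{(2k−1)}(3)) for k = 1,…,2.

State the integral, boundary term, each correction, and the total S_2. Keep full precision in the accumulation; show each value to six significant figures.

S_2 ≈ 0.355714

The integral term ∫_3^25 1/x^2 dx = 0.293333.
Boundary: ½(f(3) + f(25)) = ½(0.111111 + 0.00160000) = 0.0563556.
Running total after boundary: 0.349689.
k=1: B_{2}/(2)! × [f^{(1)}(25) − f^{(1)}(3)] = 1/12 × (-0.000128000 − (-0.0740741)) = 0.00616217.
Partial sum through k=1: 0.355851.
k=2: B_{4}/(4)! × [f^{(3)}(25) − f^{(3)}(3)] = −1/720 × (-2.45760e-06 − (-0.0987654)) = -0.000137171.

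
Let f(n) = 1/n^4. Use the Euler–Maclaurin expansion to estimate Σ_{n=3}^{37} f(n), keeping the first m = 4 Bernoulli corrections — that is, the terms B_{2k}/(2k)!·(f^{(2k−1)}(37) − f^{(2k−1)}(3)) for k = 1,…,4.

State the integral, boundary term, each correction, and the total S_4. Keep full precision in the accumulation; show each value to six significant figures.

∫_3^37 1/x^4 dx evaluates to 0.0123391.
Boundary: ½(f(3) + f(37)) = ½(0.0123457 + 5.33572e-07) = 0.00617311.
Integral + boundary = 0.0185122.
k=1: B_{2}/(2)! × [f^{(1)}(37) − f^{(1)}(3)] = 1/12 × (-5.76835e-08 − (-0.0164609)) = 0.00137174.
After k=1: 0.0198839.
k=2: B_{4}/(4)! × [f^{(3)}(37) − f^{(3)}(3)] = −1/720 × (-1.26406e-09 − (-0.0548697)) = -7.62079e-05.
After k=2: 0.0198077.
k=3: B_{6}/(6)! × [f^{(5)}(37) − f^{(5)}(3)] = 1/30240 × (-5.17075e-11 − (-0.341411)) = 1.12901e-05.
After k=3: 0.0198190.
k=4: B_{8}/(8)! × [f^{(7)}(37) − f^{(7)}(3)] = −1/1209600 × (-3.39933e-12 − (-3.41411)) = -2.82251e-06.

S_4 ≈ 0.0198162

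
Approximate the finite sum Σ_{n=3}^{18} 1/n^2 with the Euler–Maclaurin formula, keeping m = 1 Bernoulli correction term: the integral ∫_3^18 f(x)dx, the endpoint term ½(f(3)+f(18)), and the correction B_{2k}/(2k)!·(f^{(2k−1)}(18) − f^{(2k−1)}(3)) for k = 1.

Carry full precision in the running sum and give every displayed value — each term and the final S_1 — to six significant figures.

S_1 ≈ 0.341021

The integral term ∫_3^18 1/x^2 dx = 0.277778.
½[f(3) + f(18)] = ½[0.111111 + 0.00308642] = 0.0570988.
Integral + boundary = 0.334877.
Order-1 term: 1/12 · (-0.000342936 − (-0.0740741)) = 0.00614426.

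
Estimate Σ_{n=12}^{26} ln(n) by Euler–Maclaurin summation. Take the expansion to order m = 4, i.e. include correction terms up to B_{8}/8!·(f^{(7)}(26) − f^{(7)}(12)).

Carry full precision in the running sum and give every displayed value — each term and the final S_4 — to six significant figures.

Integral: ∫_12^26 ln(x) dx = 40.8916.
½[f(12) + f(26)] = ½[2.48491 + 3.25810] = 2.87150.
Integral + boundary = 43.7631.
Order-1 term: 1/12 · (0.0384615 − 0.0833333) = -0.00373932.
Running total after k=1: 43.7594.
Order-2 term: −1/720 · (0.000113792 − 0.00115741) = 1.44947e-06.
Running total after k=2: 43.7594.
Order-3 term: 1/30240 · (2.01997e-06 − 9.64506e-05) = -3.12271e-09.
Running total after k=3: 43.7594.
Order-4 term: −1/1209600 · (8.96436e-08 − 2.00939e-05) = 1.65379e-11.

S_4 ≈ 43.7594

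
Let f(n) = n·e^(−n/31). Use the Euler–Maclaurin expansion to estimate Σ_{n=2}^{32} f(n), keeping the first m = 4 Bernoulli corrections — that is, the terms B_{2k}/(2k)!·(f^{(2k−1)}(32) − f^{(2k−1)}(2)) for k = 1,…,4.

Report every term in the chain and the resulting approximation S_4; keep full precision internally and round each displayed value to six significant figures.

∫_2^32 x·e^(−x/31) dx evaluates to 263.422.
Endpoint term: (f(2) + f(32))/2 = (1.87504 + 11.3985)/2 = 6.63675.
Integral + boundary = 270.059.
k=1: B_{2}/(2)! × [f^{(1)}(32) − f^{(1)}(2)] = 1/12 × (-0.0114904 − 0.877036) = -0.0740438.
Partial sum through k=1: 269.985.
k=2: B_{4}/(4)! × [f^{(3)}(32) − f^{(3)}(2)] = −1/720 × (0.000729358 − 0.00286376) = 2.96445e-06.
Partial sum through k=2: 269.985.
k=3: B_{6}/(6)! × [f^{(5)}(32) − f^{(5)}(2)] = 1/30240 × (1.53036e-06 − 5.01030e-06) = -1.15078e-10.
Partial sum through k=3: 269.985.
k=4: B_{8}/(8)! × [f^{(7)}(32) − f^{(7)}(2)] = −1/1209600 × (2.39517e-09 − 7.32635e-09) = 4.07670e-15.

S_4 ≈ 269.985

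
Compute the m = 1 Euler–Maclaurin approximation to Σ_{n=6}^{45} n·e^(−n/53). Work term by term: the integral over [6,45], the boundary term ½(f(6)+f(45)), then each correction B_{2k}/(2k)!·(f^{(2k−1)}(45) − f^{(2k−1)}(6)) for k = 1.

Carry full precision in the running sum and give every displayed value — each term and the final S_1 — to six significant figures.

∫_6^45 x·e^(−x/53) dx evaluates to 570.214.
Endpoint term: (f(6) + f(45))/2 = (5.35779 + 19.2518)/2 = 12.3048.
Running total after boundary: 582.519.
Order-1 term: 1/12 · (0.0645764 − 0.791875) = -0.0606082.

S_1 ≈ 582.458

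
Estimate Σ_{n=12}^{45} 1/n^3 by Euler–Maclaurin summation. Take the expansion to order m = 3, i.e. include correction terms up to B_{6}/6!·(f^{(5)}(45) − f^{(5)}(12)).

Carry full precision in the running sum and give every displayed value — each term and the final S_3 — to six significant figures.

S_3 ≈ 0.00353212

The integral term ∫_12^45 1/x^3 dx = 0.00322531.
Endpoint term: (f(12) + f(45))/2 = (0.000578704 + 1.09739e-05)/2 = 0.000294839.
Running total after boundary: 0.00352015.
Order-1 term: 1/12 · (-7.31596e-07 − (-0.000144676)) = 1.19954e-05.
Partial sum through k=1: 0.00353214.
Order-2 term: −1/720 · (-7.22564e-09 − (-2.00939e-05)) = -2.78981e-08.
Partial sum through k=2: 0.00353211.
Order-3 term: 1/30240 · (-1.49865e-10 − (-5.86071e-06)) = 1.93802e-10.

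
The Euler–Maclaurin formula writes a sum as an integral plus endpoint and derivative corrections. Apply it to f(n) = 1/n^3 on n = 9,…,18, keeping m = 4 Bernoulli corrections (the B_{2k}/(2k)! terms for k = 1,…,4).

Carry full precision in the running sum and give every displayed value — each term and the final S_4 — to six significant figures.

S_4 ≈ 0.00543680

∫_9^18 1/x^3 dx evaluates to 0.00462963.
½[f(9) + f(18)] = ½[0.00137174 + 0.000171468] = 0.000771605.
Integral + boundary = 0.00540123.
Order-1 term: 1/12 · (-2.85780e-05 − (-0.000457247)) = 3.57225e-05.
Partial sum through k=1: 0.00543696.
Order-2 term: −1/720 · (-1.76407e-06 − (-0.000112901)) = -1.54356e-07.
Partial sum through k=2: 0.00543680.
Order-3 term: 1/30240 · (-2.28676e-07 − (-5.85410e-05)) = 1.92832e-09.
Partial sum through k=3: 0.00543680.
Order-4 term: −1/1209600 · (-5.08169e-08 − (-5.20365e-05)) = -4.29776e-11.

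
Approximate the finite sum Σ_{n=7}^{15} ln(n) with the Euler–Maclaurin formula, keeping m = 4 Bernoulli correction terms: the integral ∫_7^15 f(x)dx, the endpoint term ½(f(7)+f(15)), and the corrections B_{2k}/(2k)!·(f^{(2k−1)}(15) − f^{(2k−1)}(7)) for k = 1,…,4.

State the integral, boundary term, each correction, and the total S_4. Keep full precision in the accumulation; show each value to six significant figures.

S_4 ≈ 21.3200

The integral term ∫_7^15 ln(x) dx = 18.9994.
½[f(7) + f(15)] = ½[1.94591 + 2.70805] = 2.32698.
So far: 21.3264.
Order-1 term: 1/12 · (0.0666667 − 0.142857) = -0.00634921.
Partial sum through k=1: 21.3200.
Order-2 term: −1/720 · (0.000592593 − 0.00583090) = 7.27543e-06.
Partial sum through k=2: 21.3200.
Order-3 term: 1/30240 · (3.16049e-05 − 0.00142798) = -4.61763e-08.
Partial sum through k=3: 21.3200.
Order-4 term: −1/1209600 · (4.21399e-06 − 0.000874271) = 7.19293e-10.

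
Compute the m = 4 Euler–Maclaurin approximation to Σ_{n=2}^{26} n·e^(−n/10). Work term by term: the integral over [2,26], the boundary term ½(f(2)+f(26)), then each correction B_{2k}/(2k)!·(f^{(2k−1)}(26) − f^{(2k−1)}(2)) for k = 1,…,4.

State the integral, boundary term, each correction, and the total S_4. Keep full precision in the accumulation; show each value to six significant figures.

S_4 ≈ 73.2290

The integral term ∫_2^26 x·e^(−x/10) dx = 71.5092.
½[f(2) + f(26)] = ½[1.63746 + 1.93111] = 1.78429.
Running total after boundary: 73.2935.
Correction k=1: B_{2}/2! · (f^{(1)}(26) − f^{(1)}(2)) = 1/12 · (-0.118838 − 0.654985) = -0.0644852.
Partial sum through k=1: 73.2290.
Correction k=2: B_{4}/4! · (f^{(3)}(26) − f^{(3)}(2)) = −1/720 · (0.000297094 − 0.0229245) = 3.14269e-05.
Partial sum through k=2: 73.2290.
Correction k=3: B_{6}/6! · (f^{(5)}(26) − f^{(5)}(2)) = 1/30240 · (1.78257e-05 − 0.000392991) = -1.24063e-08.
Partial sum through k=3: 73.2290.
Correction k=4: B_{8}/8! · (f^{(7)}(26) − f^{(7)}(2)) = −1/1209600 · (3.26804e-07 − 5.56737e-06) = 4.33248e-12.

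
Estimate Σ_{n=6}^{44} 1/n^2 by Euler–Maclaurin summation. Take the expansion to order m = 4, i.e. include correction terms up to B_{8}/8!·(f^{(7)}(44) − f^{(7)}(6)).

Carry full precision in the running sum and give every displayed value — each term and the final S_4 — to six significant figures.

S_4 ≈ 0.158852

∫_6^44 1/x^2 dx evaluates to 0.143939.
Boundary: ½(f(6) + f(44)) = ½(0.0277778 + 0.000516529) = 0.0141472.
Running total after boundary: 0.158087.
Correction k=1: B_{2}/2! · (f^{(1)}(44) − f^{(1)}(6)) = 1/12 · (-2.34786e-05 − (-0.00925926)) = 0.000769648.
Partial sum through k=1: 0.158856.
Correction k=2: B_{4}/4! · (f^{(3)}(44) − f^{(3)}(6)) = −1/720 · (-1.45528e-07 − (-0.00308642)) = -4.28649e-06.
Partial sum through k=2: 0.158852.
Correction k=3: B_{6}/6! · (f^{(5)}(44) − f^{(5)}(6)) = 1/30240 · (-2.25509e-09 − (-0.00257202)) = 8.50534e-08.
Partial sum through k=3: 0.158852.
Correction k=4: B_{8}/8! · (f^{(7)}(44) − f^{(7)}(6)) = −1/1209600 · (-6.52299e-11 − (-0.00400091)) = -3.30763e-09.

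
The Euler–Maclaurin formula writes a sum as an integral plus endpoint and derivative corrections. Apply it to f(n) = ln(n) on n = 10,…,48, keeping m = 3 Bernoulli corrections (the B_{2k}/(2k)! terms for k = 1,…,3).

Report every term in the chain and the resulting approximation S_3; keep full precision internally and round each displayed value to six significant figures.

∫_10^48 ln(x) dx evaluates to 124.792.
Endpoint term: (f(10) + f(48))/2 = (2.30259 + 3.87120)/2 = 3.08689.
So far: 127.879.
k=1: B_{2}/(2)! × [f^{(1)}(48) − f^{(1)}(10)] = 1/12 × (0.0208333 − 0.100000) = -0.00659722.
After k=1: 127.872.
k=2: B_{4}/(4)! × [f^{(3)}(48) − f^{(3)}(10)] = −1/720 × (1.80845e-05 − 0.00200000) = 2.75266e-06.
After k=2: 127.872.
k=3: B_{6}/(6)! × [f^{(5)}(48) − f^{(5)}(10)] = 1/30240 × (9.41901e-08 − 0.000240000) = -7.93339e-09.

S_3 ≈ 127.872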